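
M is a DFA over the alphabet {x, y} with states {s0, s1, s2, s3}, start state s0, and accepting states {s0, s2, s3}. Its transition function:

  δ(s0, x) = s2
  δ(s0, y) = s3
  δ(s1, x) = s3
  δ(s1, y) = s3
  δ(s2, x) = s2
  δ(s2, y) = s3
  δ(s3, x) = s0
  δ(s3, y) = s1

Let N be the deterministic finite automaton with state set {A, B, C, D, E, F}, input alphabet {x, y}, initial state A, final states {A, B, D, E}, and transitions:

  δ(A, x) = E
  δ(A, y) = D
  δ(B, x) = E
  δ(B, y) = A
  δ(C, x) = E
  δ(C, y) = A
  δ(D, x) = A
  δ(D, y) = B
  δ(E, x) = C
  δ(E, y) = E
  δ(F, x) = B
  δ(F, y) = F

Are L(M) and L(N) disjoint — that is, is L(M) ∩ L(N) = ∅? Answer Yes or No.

The empty string ε is accepted by both M and N.
Hence L(M) ∩ L(N) ≠ ∅.

No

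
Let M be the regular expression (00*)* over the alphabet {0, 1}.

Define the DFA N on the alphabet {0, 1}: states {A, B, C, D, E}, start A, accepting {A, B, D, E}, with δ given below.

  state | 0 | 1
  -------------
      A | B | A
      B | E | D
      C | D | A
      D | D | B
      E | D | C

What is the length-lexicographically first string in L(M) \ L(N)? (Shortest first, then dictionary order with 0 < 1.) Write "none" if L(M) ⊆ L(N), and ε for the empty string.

none

Converting the expression M to a DFA (subset construction, then merging equivalent states) gives the minimal DFA with states {m0, m1}, start state m0, accepting states {m0} and transitions m0: 0→m0, 1→m1; m1: 0→m1, 1→m1.
Exploring the product automaton M × N from the start pair (m0, A), following both machines on each input symbol, reaches 9 state pairs: (m0, A), (m0, B), (m1, A), (m0, E), (m1, D), (m1, B), (m0, D), (m1, C), (m1, E).
M accepts in {m0} and N accepts in {A, B, D, E}. The reachable pairs whose M-component is accepting are (m0, A), (m0, B), (m0, E), (m0, D); in each of them the N-component is accepting too, so the product for L(M) \ L(N) (M-component accepting, N-component rejecting) has no reachable accepting pair and the difference is empty.
So every string accepted by M is also accepted by N: L(M) \ L(N) = ∅ and there is no such string.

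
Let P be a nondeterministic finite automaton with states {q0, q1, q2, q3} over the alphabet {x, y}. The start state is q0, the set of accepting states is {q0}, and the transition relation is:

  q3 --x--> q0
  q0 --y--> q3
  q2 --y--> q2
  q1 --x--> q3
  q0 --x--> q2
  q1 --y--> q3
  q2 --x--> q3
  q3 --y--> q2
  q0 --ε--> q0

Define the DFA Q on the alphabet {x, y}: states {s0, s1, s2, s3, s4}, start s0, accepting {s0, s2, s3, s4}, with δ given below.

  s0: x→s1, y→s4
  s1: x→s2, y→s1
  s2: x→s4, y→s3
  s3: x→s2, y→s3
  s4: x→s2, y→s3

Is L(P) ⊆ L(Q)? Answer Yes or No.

Yes

Exploring the product automaton P × Q from the start pair (q0, s0), following both machines on each input symbol, reaches 10 state pairs: (q0, s0), (q2, s1), (q3, s4), (q3, s2), (q0, s2), (q2, s3), (q0, s4), (q2, s4), (q3, s3), (q2, s2).
P accepts in {q0} and Q accepts in {s0, s2, s3, s4}. The reachable pairs whose P-component is accepting are (q0, s0), (q0, s2), (q0, s4); in each of them the Q-component is accepting too, so the product for L(P) \ L(Q) (P-component accepting, Q-component rejecting) has no reachable accepting pair and the difference is empty.
Hence every string in L(P) is also in L(Q).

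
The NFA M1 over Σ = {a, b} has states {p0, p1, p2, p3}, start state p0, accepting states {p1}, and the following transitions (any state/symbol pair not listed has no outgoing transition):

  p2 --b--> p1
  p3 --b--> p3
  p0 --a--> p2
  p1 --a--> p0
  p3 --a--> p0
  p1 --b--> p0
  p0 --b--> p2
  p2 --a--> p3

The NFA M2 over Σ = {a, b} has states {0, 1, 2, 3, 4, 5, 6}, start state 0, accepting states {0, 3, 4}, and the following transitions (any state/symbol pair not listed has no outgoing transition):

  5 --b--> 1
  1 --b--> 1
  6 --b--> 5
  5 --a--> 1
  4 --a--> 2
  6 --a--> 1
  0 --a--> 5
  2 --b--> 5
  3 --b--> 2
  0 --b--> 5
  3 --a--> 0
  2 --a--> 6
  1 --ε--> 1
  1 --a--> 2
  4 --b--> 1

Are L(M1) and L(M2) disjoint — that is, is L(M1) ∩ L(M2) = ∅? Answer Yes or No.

Exploring the product automaton M1 × M2 from the start pair (p0, 0), following both machines on each input symbol, reaches 14 state pairs: (p0, 0), (p2, 5), (p3, 1), (p1, 1), (p0, 2), (p0, 1), (p2, 6), (p2, 2), (p2, 1), (p1, 5), (p3, 6), (p3, 2), (p3, 5), (p0, 6).
M1 accepts in {p1} and M2 accepts in {0, 3, 4}; no reachable pair has both components accepting, so no string drives both machines to acceptance simultaneously and L(M1) ∩ L(M2) = ∅.
So no string is accepted by both, and the intersection is empty.

Yes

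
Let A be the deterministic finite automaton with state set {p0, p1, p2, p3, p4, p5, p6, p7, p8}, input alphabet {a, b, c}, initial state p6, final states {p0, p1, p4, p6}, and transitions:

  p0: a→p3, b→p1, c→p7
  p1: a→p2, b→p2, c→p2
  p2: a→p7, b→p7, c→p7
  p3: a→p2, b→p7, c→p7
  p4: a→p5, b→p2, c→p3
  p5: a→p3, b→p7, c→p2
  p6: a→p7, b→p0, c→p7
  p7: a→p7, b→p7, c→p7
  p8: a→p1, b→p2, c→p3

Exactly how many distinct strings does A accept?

3

The useful subgraph on states {p0, p1, p6} is acyclic, so L(A) is finite; the longest accepting path visits 3 useful states, giving maximum string length 2.
Counting accepting paths from p6 by length: 1 of length 0, 1 of length 1, 1 of length 2. Total 3.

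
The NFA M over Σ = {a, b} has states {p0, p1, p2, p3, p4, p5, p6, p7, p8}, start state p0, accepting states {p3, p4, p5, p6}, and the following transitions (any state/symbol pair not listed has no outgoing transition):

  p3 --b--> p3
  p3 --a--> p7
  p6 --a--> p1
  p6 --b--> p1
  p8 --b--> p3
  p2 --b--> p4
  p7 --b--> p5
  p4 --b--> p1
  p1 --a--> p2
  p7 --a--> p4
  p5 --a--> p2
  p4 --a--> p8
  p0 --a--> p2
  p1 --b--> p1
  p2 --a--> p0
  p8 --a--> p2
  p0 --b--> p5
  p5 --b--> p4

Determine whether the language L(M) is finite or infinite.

State p0 is reachable from the start and can reach an accepting state, and it lies on the cycle p0 → p2 → p0.
Traversing that cycle any number of times yields accepted strings of unbounded length, so the language is infinite.

infinite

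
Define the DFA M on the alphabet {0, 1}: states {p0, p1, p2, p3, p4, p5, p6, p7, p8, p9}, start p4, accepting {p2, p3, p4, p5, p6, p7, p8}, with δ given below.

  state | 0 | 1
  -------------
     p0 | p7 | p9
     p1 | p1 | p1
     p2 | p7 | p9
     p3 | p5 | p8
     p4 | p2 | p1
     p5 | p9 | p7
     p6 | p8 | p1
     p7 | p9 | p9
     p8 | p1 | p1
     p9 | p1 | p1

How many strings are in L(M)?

3

The useful subgraph on states {p2, p4, p7} is acyclic, so L(M) is finite; the longest accepting path visits 3 useful states, giving maximum string length 2.
Counting accepting paths from p4 by length: 1 of length 0, 1 of length 1, 1 of length 2. Total 3.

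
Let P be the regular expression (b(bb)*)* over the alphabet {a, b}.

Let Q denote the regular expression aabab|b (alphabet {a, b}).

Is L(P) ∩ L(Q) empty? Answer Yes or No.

No

The string b is accepted by both P and Q.
Hence L(P) ∩ L(Q) ≠ ∅.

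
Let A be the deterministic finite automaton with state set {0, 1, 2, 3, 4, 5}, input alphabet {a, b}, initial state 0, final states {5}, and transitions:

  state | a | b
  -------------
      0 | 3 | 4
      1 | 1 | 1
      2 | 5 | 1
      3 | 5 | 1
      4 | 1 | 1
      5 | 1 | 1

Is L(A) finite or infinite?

The useful states (reachable from 0 and able to reach an accepting state) are {0, 3, 5}.
Restricted to these states the transition graph has no cycle, so every accepting path has bounded length and L is finite.

finite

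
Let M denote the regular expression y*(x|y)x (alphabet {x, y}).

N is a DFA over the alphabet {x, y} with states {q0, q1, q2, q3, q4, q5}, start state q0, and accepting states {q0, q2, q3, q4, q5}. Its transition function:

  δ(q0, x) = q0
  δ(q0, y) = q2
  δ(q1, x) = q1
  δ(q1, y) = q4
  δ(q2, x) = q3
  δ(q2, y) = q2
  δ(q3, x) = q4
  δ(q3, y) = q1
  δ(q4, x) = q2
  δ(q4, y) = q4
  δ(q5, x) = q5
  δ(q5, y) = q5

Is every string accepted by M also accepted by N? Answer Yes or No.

Yes

Converting the expression M to a DFA (subset construction, then merging equivalent states) gives the minimal DFA with states {m0, m1, m2, m3, m4, m5}, start state m0, accepting states {m3, m5} and transitions m0: x→m1, y→m2; m1: x→m3, y→m4; m2: x→m5, y→m2; m3: x→m4, y→m4; m4: x→m4, y→m4; m5: x→m3, y→m4.
Exploring the product automaton M × N from the start pair (m0, q0), following both machines on each input symbol, reaches 11 state pairs: (m0, q0), (m1, q0), (m2, q2), (m3, q0), (m4, q2), (m5, q3), (m4, q0), (m4, q3), (m3, q4), (m4, q1), (m4, q4).
M accepts in {m3, m5} and N accepts in {q0, q2, q3, q4, q5}. The reachable pairs whose M-component is accepting are (m3, q0), (m5, q3), (m3, q4); in each of them the N-component is accepting too, so the product for L(M) \ L(N) (M-component accepting, N-component rejecting) has no reachable accepting pair and the difference is empty.
Hence every string in L(M) is also in L(N).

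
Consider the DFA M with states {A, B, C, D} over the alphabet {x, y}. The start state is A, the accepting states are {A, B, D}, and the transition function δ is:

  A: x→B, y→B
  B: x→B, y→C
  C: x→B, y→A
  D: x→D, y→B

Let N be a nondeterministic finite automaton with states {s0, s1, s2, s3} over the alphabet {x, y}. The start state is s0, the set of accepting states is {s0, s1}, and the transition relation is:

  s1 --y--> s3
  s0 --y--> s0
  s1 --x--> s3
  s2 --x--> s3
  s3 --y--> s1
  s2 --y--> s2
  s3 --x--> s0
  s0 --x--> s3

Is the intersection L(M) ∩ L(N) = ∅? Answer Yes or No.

No

The empty string ε is accepted by both M and N.
Hence L(M) ∩ L(N) ≠ ∅.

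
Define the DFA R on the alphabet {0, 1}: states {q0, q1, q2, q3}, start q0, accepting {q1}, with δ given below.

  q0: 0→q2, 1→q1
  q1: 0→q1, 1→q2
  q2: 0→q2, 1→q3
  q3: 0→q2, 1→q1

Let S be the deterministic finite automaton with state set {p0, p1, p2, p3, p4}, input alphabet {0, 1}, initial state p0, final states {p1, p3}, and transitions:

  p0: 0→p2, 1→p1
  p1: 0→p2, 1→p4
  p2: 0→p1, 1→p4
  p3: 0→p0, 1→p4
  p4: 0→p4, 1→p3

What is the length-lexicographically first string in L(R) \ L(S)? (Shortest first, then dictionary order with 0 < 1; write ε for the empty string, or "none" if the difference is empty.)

The string 10 is accepted by R but not by S.
No shorter string lies in the difference, and 10 is the lexicographically first length-2 string in L(R) \ L(S).

10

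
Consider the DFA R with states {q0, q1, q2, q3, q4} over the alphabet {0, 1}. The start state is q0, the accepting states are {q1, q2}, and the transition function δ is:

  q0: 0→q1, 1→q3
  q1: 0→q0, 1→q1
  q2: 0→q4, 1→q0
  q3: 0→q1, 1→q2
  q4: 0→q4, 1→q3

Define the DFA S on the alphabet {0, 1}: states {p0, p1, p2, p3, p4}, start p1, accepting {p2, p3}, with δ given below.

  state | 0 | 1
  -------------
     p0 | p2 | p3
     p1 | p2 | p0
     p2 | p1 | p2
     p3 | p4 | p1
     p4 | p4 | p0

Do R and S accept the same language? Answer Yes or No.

Exploring the product automaton R × S from the start pair (q0, p1), following both machines on each input symbol, reaches 5 state pairs: (q0, p1), (q1, p2), (q3, p0), (q2, p3), (q4, p4).
R accepts in {q1, q2} and S accepts in {p2, p3}. In every reachable pair the two components are either both accepting — (q1, p2), (q2, p3) — or both non-accepting, so no string is accepted by exactly one of the machines: L(R) \ L(S) and L(S) \ L(R) are both empty.
Hence every string is accepted by R iff it is accepted by S, and the two languages coincide.

Yes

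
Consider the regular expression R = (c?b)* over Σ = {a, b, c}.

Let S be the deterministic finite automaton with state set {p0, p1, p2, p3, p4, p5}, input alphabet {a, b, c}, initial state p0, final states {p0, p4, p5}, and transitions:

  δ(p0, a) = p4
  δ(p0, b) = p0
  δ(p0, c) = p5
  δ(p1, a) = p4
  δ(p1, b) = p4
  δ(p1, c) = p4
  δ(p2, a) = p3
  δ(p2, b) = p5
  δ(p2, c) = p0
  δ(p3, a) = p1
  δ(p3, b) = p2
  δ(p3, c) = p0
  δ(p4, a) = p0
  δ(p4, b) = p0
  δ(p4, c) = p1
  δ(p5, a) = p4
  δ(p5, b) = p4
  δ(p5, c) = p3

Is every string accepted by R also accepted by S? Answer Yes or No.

Converting the expression R to a DFA (subset construction, then merging equivalent states) gives the minimal DFA with states {r0, r1, r2}, start state r0, accepting states {r0} and transitions r0: a→r1, b→r0, c→r2; r1: a→r1, b→r1, c→r1; r2: a→r1, b→r0, c→r1.
Exploring the product automaton R × S from the start pair (r0, p0), following both machines on each input symbol, reaches 10 state pairs: (r0, p0), (r1, p4), (r2, p5), (r1, p0), (r1, p1), (r0, p4), (r1, p3), (r1, p5), (r2, p1), (r1, p2).
R accepts in {r0} and S accepts in {p0, p4, p5}. The reachable pairs whose R-component is accepting are (r0, p0), (r0, p4); in each of them the S-component is accepting too, so the product for L(R) \ L(S) (R-component accepting, S-component rejecting) has no reachable accepting pair and the difference is empty.
Hence every string in L(R) is also in L(S).

Yes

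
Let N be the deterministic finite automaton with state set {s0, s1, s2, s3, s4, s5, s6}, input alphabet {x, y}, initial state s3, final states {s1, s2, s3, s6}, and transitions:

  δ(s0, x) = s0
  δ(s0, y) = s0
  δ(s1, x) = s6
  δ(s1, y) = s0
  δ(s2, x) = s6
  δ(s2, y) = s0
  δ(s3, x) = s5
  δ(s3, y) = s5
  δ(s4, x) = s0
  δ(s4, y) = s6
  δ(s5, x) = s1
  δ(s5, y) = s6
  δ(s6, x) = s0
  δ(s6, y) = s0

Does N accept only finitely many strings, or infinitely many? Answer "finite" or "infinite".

The useful states (reachable from s3 and able to reach an accepting state) are {s1, s3, s5, s6}.
Restricted to these states the transition graph has no cycle, so every accepting path has bounded length and L is finite.

finite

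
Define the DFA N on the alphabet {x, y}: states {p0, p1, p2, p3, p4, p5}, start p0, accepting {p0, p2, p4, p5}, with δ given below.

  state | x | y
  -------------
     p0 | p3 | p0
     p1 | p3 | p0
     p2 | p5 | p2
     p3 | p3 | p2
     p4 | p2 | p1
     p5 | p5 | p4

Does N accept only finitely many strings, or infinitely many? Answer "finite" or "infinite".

State p0 is reachable from the start and can reach an accepting state, and it lies on the cycle p0 → p0.
Traversing that cycle any number of times yields accepted strings of unbounded length, so the language is infinite.

infinite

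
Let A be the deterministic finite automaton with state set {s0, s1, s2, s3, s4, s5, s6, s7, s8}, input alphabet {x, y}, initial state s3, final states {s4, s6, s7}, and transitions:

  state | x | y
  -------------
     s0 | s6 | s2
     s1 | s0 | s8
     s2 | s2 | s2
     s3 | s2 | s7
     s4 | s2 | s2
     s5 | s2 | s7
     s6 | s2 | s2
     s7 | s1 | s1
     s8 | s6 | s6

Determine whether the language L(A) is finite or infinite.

finite

The useful states (reachable from s3 and able to reach an accepting state) are {s0, s1, s3, s6, s7, s8}.
Restricted to these states the transition graph has no cycle, so every accepting path has bounded length and L is finite.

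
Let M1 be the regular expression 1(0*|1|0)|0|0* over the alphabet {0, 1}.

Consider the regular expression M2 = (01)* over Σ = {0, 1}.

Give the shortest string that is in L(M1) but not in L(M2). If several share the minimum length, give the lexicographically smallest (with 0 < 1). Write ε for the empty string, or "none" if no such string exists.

0

The string 0 is accepted by M1 but not by M2.
No shorter string lies in the difference, and 0 is the lexicographically first length-1 string in L(M1) \ L(M2).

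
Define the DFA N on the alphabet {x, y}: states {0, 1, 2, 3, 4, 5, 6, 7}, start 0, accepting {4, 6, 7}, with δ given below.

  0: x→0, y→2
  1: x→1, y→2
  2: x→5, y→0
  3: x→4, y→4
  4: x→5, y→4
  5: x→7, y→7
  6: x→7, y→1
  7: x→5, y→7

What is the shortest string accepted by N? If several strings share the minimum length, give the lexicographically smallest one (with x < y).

yxx

A breadth-first search from 0 reaches an accepting state first via the path 0 → 2 → 5 → 7 on input yxx.
No string of length < 3 is accepted (BFS exhausts all shorter strings without reaching an accepting state), and yxx is the lexicographically least accepting string of length 3.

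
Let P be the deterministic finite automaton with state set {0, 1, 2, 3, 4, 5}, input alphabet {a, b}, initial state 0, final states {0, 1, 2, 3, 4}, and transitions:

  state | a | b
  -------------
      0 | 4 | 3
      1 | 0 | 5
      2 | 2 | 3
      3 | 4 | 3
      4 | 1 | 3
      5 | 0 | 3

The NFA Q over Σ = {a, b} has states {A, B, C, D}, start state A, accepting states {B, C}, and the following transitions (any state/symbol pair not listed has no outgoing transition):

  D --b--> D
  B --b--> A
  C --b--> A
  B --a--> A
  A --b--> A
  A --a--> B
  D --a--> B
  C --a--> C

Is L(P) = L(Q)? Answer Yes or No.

The empty string ε is accepted by P but rejected by Q.
So L(P) ≠ L(Q).

No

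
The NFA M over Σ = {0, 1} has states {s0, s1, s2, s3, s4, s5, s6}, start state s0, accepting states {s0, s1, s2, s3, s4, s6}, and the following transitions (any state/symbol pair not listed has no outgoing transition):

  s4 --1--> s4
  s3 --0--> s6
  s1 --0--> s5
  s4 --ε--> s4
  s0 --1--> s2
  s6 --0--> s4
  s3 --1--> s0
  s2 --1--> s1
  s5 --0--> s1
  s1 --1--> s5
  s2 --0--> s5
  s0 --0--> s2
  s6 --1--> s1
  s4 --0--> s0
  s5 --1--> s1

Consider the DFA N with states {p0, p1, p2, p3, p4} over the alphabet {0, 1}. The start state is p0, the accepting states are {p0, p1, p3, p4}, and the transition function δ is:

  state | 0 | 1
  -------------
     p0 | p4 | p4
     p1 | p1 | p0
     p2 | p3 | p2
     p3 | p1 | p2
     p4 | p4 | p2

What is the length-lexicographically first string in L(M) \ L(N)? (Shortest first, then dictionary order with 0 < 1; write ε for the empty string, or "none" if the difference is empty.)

The string 01 is accepted by M but not by N.
No shorter string lies in the difference, and 01 is the lexicographically first length-2 string in L(M) \ L(N).

01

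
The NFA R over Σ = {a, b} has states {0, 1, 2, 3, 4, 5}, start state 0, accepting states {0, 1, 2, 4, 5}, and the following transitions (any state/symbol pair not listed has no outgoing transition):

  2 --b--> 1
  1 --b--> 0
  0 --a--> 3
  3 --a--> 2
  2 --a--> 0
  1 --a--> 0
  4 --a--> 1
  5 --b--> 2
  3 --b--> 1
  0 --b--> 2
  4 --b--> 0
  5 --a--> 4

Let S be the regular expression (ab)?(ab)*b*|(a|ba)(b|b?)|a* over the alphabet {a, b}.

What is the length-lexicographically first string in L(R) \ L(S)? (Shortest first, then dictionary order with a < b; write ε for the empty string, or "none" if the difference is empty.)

aab

The string aab is accepted by R but not by S.
No shorter string lies in the difference, and aab is the lexicographically first length-3 string in L(R) \ L(S).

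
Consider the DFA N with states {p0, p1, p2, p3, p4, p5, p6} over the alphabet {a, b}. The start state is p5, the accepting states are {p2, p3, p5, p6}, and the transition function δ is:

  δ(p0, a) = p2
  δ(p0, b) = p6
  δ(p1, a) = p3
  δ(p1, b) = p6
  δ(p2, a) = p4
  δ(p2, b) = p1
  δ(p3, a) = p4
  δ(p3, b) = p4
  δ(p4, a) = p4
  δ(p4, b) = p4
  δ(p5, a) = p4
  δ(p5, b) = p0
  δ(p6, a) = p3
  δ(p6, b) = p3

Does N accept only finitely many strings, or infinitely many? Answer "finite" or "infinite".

The useful states (reachable from p5 and able to reach an accepting state) are {p0, p1, p2, p3, p5, p6}.
Restricted to these states the transition graph has no cycle, so every accepting path has bounded length and L is finite.

finite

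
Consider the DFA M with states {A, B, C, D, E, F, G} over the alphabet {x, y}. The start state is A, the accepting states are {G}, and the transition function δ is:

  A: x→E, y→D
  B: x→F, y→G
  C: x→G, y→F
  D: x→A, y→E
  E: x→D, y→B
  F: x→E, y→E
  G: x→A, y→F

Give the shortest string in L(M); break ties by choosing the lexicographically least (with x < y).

xyy

A breadth-first search from A reaches an accepting state first via the path A → E → B → G on input xyy.
No string of length < 3 is accepted (BFS exhausts all shorter strings without reaching an accepting state), and xyy is the lexicographically least accepting string of length 3.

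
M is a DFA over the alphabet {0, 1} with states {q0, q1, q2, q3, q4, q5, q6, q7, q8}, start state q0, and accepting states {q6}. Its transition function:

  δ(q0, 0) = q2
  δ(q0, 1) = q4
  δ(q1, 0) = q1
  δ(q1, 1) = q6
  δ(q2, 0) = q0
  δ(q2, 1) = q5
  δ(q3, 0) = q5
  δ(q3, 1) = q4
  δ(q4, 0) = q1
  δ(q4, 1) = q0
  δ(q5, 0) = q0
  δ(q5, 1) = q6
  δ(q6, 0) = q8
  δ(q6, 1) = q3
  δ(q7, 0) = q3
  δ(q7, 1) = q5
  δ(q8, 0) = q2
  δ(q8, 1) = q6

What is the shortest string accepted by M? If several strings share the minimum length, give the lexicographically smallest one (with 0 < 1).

A breadth-first search from q0 reaches an accepting state first via the path q0 → q2 → q5 → q6 on input 011.
No string of length < 3 is accepted (BFS exhausts all shorter strings without reaching an accepting state), and 011 is the lexicographically least accepting string of length 3.

011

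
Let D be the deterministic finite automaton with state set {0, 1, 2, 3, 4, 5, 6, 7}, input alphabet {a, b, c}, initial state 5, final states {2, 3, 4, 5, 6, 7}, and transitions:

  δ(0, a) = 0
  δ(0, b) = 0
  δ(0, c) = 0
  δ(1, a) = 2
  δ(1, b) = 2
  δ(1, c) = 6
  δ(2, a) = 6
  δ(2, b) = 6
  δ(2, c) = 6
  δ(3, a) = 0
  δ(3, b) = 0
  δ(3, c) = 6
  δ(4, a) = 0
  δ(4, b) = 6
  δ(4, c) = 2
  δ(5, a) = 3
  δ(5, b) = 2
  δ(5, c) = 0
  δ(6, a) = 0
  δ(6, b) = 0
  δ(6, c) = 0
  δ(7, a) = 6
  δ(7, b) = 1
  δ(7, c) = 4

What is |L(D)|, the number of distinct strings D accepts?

The useful subgraph on states {2, 3, 5, 6} is acyclic, so L(D) is finite; the longest accepting path visits 3 useful states, giving maximum string length 2.
Counting accepting paths from 5 by length: 1 of length 0, 2 of length 1, 4 of length 2. Total 7.

7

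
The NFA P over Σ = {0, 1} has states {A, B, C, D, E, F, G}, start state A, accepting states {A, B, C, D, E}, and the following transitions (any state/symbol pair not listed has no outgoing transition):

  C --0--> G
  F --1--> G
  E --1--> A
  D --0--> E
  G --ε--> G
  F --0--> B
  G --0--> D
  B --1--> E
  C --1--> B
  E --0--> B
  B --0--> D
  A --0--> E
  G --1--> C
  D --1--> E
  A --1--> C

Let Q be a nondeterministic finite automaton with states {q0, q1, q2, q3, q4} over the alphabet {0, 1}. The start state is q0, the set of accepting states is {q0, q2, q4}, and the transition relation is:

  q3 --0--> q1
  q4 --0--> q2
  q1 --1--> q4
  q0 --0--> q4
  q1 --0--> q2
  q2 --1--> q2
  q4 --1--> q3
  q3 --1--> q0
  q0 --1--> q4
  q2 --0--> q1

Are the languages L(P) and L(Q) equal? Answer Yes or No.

No

The string 01 is accepted by P but rejected by Q.
So L(P) ≠ L(Q).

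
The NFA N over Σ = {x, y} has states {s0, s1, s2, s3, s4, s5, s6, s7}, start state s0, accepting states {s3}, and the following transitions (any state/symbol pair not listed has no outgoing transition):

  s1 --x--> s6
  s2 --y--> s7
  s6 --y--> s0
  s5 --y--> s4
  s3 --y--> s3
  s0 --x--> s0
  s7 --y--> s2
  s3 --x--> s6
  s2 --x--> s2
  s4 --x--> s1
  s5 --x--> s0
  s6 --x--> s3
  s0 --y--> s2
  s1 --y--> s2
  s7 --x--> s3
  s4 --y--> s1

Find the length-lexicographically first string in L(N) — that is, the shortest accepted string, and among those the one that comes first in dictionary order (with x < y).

A breadth-first search from s0 reaches an accepting state first via the path s0 → s2 → s7 → s3 on input yyx.
No string of length < 3 is accepted (BFS exhausts all shorter strings without reaching an accepting state), and yyx is the lexicographically least accepting string of length 3.

yyx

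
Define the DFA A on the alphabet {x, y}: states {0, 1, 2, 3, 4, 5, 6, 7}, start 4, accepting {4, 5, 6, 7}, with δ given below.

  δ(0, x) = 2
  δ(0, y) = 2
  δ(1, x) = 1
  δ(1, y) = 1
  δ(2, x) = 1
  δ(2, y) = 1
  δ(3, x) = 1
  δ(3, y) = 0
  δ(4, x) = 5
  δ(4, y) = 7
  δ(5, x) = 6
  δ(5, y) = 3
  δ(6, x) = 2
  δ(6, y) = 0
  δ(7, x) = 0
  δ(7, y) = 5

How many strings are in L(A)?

6

The useful subgraph on states {4, 5, 6, 7} is acyclic, so L(A) is finite; the longest accepting path visits 4 useful states, giving maximum string length 3.
Counting accepting paths from 4 by length: 1 of length 0, 2 of length 1, 2 of length 2, 1 of length 3. Total 6.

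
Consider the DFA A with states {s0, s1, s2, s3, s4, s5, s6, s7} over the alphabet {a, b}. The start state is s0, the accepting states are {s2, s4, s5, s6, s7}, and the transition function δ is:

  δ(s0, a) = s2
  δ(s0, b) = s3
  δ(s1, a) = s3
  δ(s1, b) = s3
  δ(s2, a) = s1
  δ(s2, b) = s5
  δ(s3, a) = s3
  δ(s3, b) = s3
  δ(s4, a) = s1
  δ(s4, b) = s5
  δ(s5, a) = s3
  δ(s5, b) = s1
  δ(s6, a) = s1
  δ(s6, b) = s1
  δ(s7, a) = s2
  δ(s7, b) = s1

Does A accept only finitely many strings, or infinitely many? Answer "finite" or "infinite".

finite

The useful states (reachable from s0 and able to reach an accepting state) are {s0, s2, s5}.
Restricted to these states the transition graph has no cycle, so every accepting path has bounded length and L is finite.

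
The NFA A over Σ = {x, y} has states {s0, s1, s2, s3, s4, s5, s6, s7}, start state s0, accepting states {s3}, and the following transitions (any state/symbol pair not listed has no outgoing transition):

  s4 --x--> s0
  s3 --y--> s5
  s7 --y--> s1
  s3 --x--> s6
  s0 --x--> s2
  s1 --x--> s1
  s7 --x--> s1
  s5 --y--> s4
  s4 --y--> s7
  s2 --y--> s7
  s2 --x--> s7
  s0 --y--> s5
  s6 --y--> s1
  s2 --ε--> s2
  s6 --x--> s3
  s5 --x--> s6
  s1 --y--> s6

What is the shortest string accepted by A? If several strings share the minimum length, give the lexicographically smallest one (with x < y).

A breadth-first search from s0 reaches an accepting state first via the path s0 → s5 → s6 → s3 on input yxx.
No string of length < 3 is accepted (BFS exhausts all shorter strings without reaching an accepting state), and yxx is the lexicographically least accepting string of length 3.

yxx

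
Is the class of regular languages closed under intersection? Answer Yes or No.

Yes

Run DFAs for L₁ and L₂ in parallel: the product automaton with state set Q₁ × Q₂, start (q₁, q₂) and accepting set F₁ × F₂ recognises L₁ ∩ L₂.
So the regular languages are closed under intersection.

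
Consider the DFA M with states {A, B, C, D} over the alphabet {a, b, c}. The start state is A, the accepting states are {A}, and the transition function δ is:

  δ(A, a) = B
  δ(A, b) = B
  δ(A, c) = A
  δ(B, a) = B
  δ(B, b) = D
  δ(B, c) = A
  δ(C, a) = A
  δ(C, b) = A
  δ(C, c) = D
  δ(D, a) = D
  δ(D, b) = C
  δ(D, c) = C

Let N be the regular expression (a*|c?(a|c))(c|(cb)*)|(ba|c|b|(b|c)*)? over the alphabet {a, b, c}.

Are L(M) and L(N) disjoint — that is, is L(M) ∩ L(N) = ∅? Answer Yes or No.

No

The empty string ε is accepted by both M and N.
Hence L(M) ∩ L(N) ≠ ∅.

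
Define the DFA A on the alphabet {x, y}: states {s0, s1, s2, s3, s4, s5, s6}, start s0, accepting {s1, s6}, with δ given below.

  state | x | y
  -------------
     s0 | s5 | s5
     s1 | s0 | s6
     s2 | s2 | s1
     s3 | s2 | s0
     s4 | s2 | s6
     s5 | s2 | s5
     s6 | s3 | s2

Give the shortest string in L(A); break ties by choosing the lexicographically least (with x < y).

A breadth-first search from s0 reaches an accepting state first via the path s0 → s5 → s2 → s1 on input xxy.
No string of length < 3 is accepted (BFS exhausts all shorter strings without reaching an accepting state), and xxy is the lexicographically least accepting string of length 3.

xxy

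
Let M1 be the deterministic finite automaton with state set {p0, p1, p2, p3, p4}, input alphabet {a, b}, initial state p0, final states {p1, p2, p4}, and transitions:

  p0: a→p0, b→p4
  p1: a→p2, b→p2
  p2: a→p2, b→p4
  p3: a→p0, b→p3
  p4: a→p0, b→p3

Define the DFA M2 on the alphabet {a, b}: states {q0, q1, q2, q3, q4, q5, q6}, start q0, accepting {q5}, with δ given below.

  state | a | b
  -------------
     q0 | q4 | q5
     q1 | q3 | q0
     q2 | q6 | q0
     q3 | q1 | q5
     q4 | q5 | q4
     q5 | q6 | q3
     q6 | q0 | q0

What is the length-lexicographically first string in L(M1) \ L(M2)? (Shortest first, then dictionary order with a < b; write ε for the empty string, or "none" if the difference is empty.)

ab

The string ab is accepted by M1 but not by M2.
No shorter string lies in the difference, and ab is the lexicographically first length-2 string in L(M1) \ L(M2).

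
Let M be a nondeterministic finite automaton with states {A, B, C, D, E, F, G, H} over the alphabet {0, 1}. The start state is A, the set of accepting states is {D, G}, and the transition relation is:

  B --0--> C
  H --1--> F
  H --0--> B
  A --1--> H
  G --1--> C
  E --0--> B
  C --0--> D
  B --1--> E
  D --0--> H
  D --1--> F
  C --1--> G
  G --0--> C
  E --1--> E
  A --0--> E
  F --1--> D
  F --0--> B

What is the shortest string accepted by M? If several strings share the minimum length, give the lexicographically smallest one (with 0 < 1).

111

A breadth-first search from A reaches an accepting state first via the path A → H → F → D on input 111.
No string of length < 3 is accepted (BFS exhausts all shorter strings without reaching an accepting state), and 111 is the lexicographically least accepting string of length 3.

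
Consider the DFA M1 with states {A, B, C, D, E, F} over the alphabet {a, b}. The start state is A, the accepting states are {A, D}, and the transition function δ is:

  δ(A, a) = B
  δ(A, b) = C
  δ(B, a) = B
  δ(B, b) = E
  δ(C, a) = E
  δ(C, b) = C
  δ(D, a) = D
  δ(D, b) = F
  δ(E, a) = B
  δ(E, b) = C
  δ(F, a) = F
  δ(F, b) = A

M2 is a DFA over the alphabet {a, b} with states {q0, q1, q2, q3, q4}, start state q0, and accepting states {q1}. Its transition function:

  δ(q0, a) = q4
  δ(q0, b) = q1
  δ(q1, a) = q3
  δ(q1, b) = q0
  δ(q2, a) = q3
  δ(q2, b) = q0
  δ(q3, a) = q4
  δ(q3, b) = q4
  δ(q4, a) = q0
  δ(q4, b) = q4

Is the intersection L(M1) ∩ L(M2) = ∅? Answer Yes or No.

Yes

Exploring the product automaton M1 × M2 from the start pair (A, q0), following both machines on each input symbol, reaches 11 state pairs: (A, q0), (B, q4), (C, q1), (B, q0), (E, q4), (E, q3), (C, q0), (E, q1), (C, q4), (B, q3), (E, q0).
M1 accepts in {A, D} and M2 accepts in {q1}; no reachable pair has both components accepting, so no string drives both machines to acceptance simultaneously and L(M1) ∩ L(M2) = ∅.
So no string is accepted by both, and the intersection is empty.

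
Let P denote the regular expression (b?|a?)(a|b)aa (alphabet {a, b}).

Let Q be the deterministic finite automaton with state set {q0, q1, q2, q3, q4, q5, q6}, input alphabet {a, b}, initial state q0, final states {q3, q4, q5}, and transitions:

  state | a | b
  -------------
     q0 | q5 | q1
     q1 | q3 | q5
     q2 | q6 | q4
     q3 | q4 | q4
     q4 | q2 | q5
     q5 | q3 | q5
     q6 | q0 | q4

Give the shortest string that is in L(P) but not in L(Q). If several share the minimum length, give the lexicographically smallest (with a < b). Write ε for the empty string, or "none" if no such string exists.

aaaa

The string aaaa is accepted by P but not by Q.
No shorter string lies in the difference, and aaaa is the lexicographically first length-4 string in L(P) \ L(Q).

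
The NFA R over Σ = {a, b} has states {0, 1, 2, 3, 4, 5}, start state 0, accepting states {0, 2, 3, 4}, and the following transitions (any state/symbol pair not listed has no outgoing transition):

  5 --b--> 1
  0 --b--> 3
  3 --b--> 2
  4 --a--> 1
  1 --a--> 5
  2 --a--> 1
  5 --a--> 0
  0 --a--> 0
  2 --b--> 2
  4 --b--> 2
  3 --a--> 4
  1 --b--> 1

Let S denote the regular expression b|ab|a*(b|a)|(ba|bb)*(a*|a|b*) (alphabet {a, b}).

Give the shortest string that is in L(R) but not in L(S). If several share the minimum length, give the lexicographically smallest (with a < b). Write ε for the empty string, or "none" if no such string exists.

The string aba is accepted by R but not by S.
No shorter string lies in the difference, and aba is the lexicographically first length-3 string in L(R) \ L(S).

aba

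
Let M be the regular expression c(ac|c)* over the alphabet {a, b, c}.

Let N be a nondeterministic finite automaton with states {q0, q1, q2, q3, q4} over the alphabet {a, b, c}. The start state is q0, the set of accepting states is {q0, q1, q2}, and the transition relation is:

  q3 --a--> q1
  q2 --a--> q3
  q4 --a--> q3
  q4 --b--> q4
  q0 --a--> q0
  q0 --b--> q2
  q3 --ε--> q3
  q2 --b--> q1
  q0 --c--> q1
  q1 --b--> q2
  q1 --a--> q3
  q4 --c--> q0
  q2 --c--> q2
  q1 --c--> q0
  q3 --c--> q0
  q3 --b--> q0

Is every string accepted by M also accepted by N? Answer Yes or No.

Yes

Converting the expression M to a DFA (subset construction, then merging equivalent states) gives the minimal DFA with states {m0, m1, m2}, start state m0, accepting states {m2} and transitions m0: a→m1, b→m1, c→m2; m1: a→m1, b→m1, c→m1; m2: a→m0, b→m1, c→m2.
Exploring the product automaton M × N from the start pair (m0, q0), following both machines on each input symbol, reaches 8 state pairs: (m0, q0), (m1, q0), (m1, q2), (m2, q1), (m1, q1), (m1, q3), (m0, q3), (m2, q0).
M accepts in {m2} and N accepts in {q0, q1, q2}. The reachable pairs whose M-component is accepting are (m2, q1), (m2, q0); in each of them the N-component is accepting too, so the product for L(M) \ L(N) (M-component accepting, N-component rejecting) has no reachable accepting pair and the difference is empty.
Hence every string in L(M) is also in L(N).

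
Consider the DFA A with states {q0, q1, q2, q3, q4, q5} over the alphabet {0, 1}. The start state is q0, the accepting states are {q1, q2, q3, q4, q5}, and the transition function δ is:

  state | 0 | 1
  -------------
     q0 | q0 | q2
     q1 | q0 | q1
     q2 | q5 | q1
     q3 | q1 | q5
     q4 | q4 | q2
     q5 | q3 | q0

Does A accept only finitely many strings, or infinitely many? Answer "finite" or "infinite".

State q0 is reachable from the start and can reach an accepting state, and it lies on the cycle q0 → q0.
Traversing that cycle any number of times yields accepted strings of unbounded length, so the language is infinite.

infinite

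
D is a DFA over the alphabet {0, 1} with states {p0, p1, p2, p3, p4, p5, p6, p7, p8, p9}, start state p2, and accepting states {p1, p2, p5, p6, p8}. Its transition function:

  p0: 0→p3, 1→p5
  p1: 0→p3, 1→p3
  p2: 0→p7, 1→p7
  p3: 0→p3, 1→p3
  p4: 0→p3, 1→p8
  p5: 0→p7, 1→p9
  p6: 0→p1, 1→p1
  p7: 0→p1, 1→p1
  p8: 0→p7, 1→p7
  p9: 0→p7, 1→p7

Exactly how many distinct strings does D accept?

5

The useful subgraph on states {p1, p2, p7} is acyclic, so L(D) is finite; the longest accepting path visits 3 useful states, giving maximum string length 2.
Counting accepting paths from p2 by length: 1 of length 0, 4 of length 2. Total 5.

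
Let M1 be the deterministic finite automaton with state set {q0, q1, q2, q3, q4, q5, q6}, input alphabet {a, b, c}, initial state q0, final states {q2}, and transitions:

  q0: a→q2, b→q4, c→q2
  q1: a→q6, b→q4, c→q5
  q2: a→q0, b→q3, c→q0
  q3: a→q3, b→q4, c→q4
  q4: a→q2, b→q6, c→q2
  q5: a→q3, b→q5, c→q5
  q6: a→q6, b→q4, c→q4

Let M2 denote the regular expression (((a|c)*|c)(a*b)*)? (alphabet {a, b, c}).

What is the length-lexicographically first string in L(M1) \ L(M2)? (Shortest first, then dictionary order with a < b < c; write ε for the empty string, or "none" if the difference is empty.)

ba

The string ba is accepted by M1 but not by M2.
No shorter string lies in the difference, and ba is the lexicographically first length-2 string in L(M1) \ L(M2).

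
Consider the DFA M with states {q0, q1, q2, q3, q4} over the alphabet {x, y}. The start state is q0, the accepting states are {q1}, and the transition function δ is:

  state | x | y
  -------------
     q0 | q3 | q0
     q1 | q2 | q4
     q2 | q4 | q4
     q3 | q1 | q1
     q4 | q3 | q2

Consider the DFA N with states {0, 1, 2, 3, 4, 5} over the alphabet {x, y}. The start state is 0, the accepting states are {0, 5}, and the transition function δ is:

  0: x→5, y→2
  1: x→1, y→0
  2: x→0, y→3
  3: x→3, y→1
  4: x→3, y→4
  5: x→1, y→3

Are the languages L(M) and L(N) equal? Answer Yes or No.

The string xx is accepted by M but rejected by N.
So L(M) ≠ L(N).

No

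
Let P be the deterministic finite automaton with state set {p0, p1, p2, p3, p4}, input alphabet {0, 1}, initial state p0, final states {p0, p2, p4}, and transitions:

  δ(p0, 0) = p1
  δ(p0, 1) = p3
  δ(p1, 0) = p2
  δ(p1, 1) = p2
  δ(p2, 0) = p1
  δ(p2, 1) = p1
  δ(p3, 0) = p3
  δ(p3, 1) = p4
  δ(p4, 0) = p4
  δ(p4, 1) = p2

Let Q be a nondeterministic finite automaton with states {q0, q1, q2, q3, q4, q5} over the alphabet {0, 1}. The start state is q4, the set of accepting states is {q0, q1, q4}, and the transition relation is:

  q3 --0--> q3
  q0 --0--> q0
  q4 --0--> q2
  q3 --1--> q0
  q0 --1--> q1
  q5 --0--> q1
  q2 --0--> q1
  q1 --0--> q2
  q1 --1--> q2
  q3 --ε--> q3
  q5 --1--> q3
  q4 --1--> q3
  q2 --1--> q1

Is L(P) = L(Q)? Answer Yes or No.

Exploring the product automaton P × Q from the start pair (p0, q4), following both machines on each input symbol, reaches 5 state pairs: (p0, q4), (p1, q2), (p3, q3), (p2, q1), (p4, q0).
P accepts in {p0, p2, p4} and Q accepts in {q0, q1, q4}. In every reachable pair the two components are either both accepting — (p0, q4), (p2, q1), (p4, q0) — or both non-accepting, so no string is accepted by exactly one of the machines: L(P) \ L(Q) and L(Q) \ L(P) are both empty.
Hence every string is accepted by P iff it is accepted by Q, and the two languages coincide.

Yes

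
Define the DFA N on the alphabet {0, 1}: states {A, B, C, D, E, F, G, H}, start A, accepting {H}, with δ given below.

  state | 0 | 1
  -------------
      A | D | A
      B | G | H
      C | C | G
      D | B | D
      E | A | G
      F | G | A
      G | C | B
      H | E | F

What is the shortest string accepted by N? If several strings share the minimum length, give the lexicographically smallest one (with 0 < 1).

A breadth-first search from A reaches an accepting state first via the path A → D → B → H on input 001.
No string of length < 3 is accepted (BFS exhausts all shorter strings without reaching an accepting state), and 001 is the lexicographically least accepting string of length 3.

001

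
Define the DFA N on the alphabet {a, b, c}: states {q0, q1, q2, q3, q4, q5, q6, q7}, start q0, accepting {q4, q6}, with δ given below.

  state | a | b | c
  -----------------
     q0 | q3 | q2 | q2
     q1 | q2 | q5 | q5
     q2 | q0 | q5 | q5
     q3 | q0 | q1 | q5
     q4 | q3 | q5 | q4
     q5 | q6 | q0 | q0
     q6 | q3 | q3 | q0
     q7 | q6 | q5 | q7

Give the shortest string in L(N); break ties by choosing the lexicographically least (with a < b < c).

aca

A breadth-first search from q0 reaches an accepting state first via the path q0 → q3 → q5 → q6 on input aca.
No string of length < 3 is accepted (BFS exhausts all shorter strings without reaching an accepting state), and aca is the lexicographically least accepting string of length 3.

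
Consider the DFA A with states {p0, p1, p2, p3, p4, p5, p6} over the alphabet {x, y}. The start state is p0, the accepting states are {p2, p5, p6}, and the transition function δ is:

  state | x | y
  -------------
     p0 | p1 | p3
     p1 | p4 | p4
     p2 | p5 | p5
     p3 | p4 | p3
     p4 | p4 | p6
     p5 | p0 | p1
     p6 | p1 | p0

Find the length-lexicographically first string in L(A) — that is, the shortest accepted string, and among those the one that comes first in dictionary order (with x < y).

A breadth-first search from p0 reaches an accepting state first via the path p0 → p1 → p4 → p6 on input xxy.
No string of length < 3 is accepted (BFS exhausts all shorter strings without reaching an accepting state), and xxy is the lexicographically least accepting string of length 3.

xxy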